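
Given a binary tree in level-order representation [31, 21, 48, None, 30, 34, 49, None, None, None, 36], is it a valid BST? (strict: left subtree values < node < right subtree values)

Level-order array: [31, 21, 48, None, 30, 34, 49, None, None, None, 36]
Validate using subtree bounds (lo, hi): at each node, require lo < value < hi,
then recurse left with hi=value and right with lo=value.
Preorder trace (stopping at first violation):
  at node 31 with bounds (-inf, +inf): OK
  at node 21 with bounds (-inf, 31): OK
  at node 30 with bounds (21, 31): OK
  at node 48 with bounds (31, +inf): OK
  at node 34 with bounds (31, 48): OK
  at node 36 with bounds (34, 48): OK
  at node 49 with bounds (48, +inf): OK
No violation found at any node.
Result: Valid BST


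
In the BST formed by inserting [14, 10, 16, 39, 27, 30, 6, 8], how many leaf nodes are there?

Tree built from: [14, 10, 16, 39, 27, 30, 6, 8]
Tree (level-order array): [14, 10, 16, 6, None, None, 39, None, 8, 27, None, None, None, None, 30]
Rule: A leaf has 0 children.
Per-node child counts:
  node 14: 2 child(ren)
  node 10: 1 child(ren)
  node 6: 1 child(ren)
  node 8: 0 child(ren)
  node 16: 1 child(ren)
  node 39: 1 child(ren)
  node 27: 1 child(ren)
  node 30: 0 child(ren)
Matching nodes: [8, 30]
Count of leaf nodes: 2


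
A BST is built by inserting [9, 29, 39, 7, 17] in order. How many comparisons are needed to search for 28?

Search path for 28: 9 -> 29 -> 17
Found: False
Comparisons: 3


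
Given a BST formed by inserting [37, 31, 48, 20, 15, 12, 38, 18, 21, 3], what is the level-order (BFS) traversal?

Tree insertion order: [37, 31, 48, 20, 15, 12, 38, 18, 21, 3]
Tree (level-order array): [37, 31, 48, 20, None, 38, None, 15, 21, None, None, 12, 18, None, None, 3]
BFS from the root, enqueuing left then right child of each popped node:
  queue [37] -> pop 37, enqueue [31, 48], visited so far: [37]
  queue [31, 48] -> pop 31, enqueue [20], visited so far: [37, 31]
  queue [48, 20] -> pop 48, enqueue [38], visited so far: [37, 31, 48]
  queue [20, 38] -> pop 20, enqueue [15, 21], visited so far: [37, 31, 48, 20]
  queue [38, 15, 21] -> pop 38, enqueue [none], visited so far: [37, 31, 48, 20, 38]
  queue [15, 21] -> pop 15, enqueue [12, 18], visited so far: [37, 31, 48, 20, 38, 15]
  queue [21, 12, 18] -> pop 21, enqueue [none], visited so far: [37, 31, 48, 20, 38, 15, 21]
  queue [12, 18] -> pop 12, enqueue [3], visited so far: [37, 31, 48, 20, 38, 15, 21, 12]
  queue [18, 3] -> pop 18, enqueue [none], visited so far: [37, 31, 48, 20, 38, 15, 21, 12, 18]
  queue [3] -> pop 3, enqueue [none], visited so far: [37, 31, 48, 20, 38, 15, 21, 12, 18, 3]
Result: [37, 31, 48, 20, 38, 15, 21, 12, 18, 3]


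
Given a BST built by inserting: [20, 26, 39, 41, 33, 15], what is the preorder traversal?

Tree insertion order: [20, 26, 39, 41, 33, 15]
Tree (level-order array): [20, 15, 26, None, None, None, 39, 33, 41]
Preorder traversal: [20, 15, 26, 39, 33, 41]


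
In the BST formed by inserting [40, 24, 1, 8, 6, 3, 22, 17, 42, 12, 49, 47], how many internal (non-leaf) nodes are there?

Tree built from: [40, 24, 1, 8, 6, 3, 22, 17, 42, 12, 49, 47]
Tree (level-order array): [40, 24, 42, 1, None, None, 49, None, 8, 47, None, 6, 22, None, None, 3, None, 17, None, None, None, 12]
Rule: An internal node has at least one child.
Per-node child counts:
  node 40: 2 child(ren)
  node 24: 1 child(ren)
  node 1: 1 child(ren)
  node 8: 2 child(ren)
  node 6: 1 child(ren)
  node 3: 0 child(ren)
  node 22: 1 child(ren)
  node 17: 1 child(ren)
  node 12: 0 child(ren)
  node 42: 1 child(ren)
  node 49: 1 child(ren)
  node 47: 0 child(ren)
Matching nodes: [40, 24, 1, 8, 6, 22, 17, 42, 49]
Count of internal (non-leaf) nodes: 9


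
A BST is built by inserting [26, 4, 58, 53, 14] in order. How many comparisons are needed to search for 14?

Search path for 14: 26 -> 4 -> 14
Found: True
Comparisons: 3


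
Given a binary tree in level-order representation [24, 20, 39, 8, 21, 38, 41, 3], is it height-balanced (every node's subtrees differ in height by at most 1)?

Tree (level-order array): [24, 20, 39, 8, 21, 38, 41, 3]
Definition: a tree is height-balanced if, at every node, |h(left) - h(right)| <= 1 (empty subtree has height -1).
Bottom-up per-node check:
  node 3: h_left=-1, h_right=-1, diff=0 [OK], height=0
  node 8: h_left=0, h_right=-1, diff=1 [OK], height=1
  node 21: h_left=-1, h_right=-1, diff=0 [OK], height=0
  node 20: h_left=1, h_right=0, diff=1 [OK], height=2
  node 38: h_left=-1, h_right=-1, diff=0 [OK], height=0
  node 41: h_left=-1, h_right=-1, diff=0 [OK], height=0
  node 39: h_left=0, h_right=0, diff=0 [OK], height=1
  node 24: h_left=2, h_right=1, diff=1 [OK], height=3
All nodes satisfy the balance condition.
Result: Balanced


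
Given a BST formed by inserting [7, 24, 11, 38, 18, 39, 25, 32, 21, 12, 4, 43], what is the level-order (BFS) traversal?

Tree insertion order: [7, 24, 11, 38, 18, 39, 25, 32, 21, 12, 4, 43]
Tree (level-order array): [7, 4, 24, None, None, 11, 38, None, 18, 25, 39, 12, 21, None, 32, None, 43]
BFS from the root, enqueuing left then right child of each popped node:
  queue [7] -> pop 7, enqueue [4, 24], visited so far: [7]
  queue [4, 24] -> pop 4, enqueue [none], visited so far: [7, 4]
  queue [24] -> pop 24, enqueue [11, 38], visited so far: [7, 4, 24]
  queue [11, 38] -> pop 11, enqueue [18], visited so far: [7, 4, 24, 11]
  queue [38, 18] -> pop 38, enqueue [25, 39], visited so far: [7, 4, 24, 11, 38]
  queue [18, 25, 39] -> pop 18, enqueue [12, 21], visited so far: [7, 4, 24, 11, 38, 18]
  queue [25, 39, 12, 21] -> pop 25, enqueue [32], visited so far: [7, 4, 24, 11, 38, 18, 25]
  queue [39, 12, 21, 32] -> pop 39, enqueue [43], visited so far: [7, 4, 24, 11, 38, 18, 25, 39]
  queue [12, 21, 32, 43] -> pop 12, enqueue [none], visited so far: [7, 4, 24, 11, 38, 18, 25, 39, 12]
  queue [21, 32, 43] -> pop 21, enqueue [none], visited so far: [7, 4, 24, 11, 38, 18, 25, 39, 12, 21]
  queue [32, 43] -> pop 32, enqueue [none], visited so far: [7, 4, 24, 11, 38, 18, 25, 39, 12, 21, 32]
  queue [43] -> pop 43, enqueue [none], visited so far: [7, 4, 24, 11, 38, 18, 25, 39, 12, 21, 32, 43]
Result: [7, 4, 24, 11, 38, 18, 25, 39, 12, 21, 32, 43]


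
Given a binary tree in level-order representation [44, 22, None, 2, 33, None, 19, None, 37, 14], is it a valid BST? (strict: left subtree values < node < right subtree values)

Level-order array: [44, 22, None, 2, 33, None, 19, None, 37, 14]
Validate using subtree bounds (lo, hi): at each node, require lo < value < hi,
then recurse left with hi=value and right with lo=value.
Preorder trace (stopping at first violation):
  at node 44 with bounds (-inf, +inf): OK
  at node 22 with bounds (-inf, 44): OK
  at node 2 with bounds (-inf, 22): OK
  at node 19 with bounds (2, 22): OK
  at node 14 with bounds (2, 19): OK
  at node 33 with bounds (22, 44): OK
  at node 37 with bounds (33, 44): OK
No violation found at any node.
Result: Valid BST


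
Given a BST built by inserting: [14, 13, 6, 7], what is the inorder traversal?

Tree insertion order: [14, 13, 6, 7]
Tree (level-order array): [14, 13, None, 6, None, None, 7]
Inorder traversal: [6, 7, 13, 14]


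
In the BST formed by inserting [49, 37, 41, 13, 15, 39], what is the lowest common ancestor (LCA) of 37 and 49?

Tree insertion order: [49, 37, 41, 13, 15, 39]
Tree (level-order array): [49, 37, None, 13, 41, None, 15, 39]
In a BST, the LCA of p=37, q=49 is the first node v on the
root-to-leaf path with p <= v <= q (go left if both < v, right if both > v).
Walk from root:
  at 49: 37 <= 49 <= 49, this is the LCA
LCA = 49


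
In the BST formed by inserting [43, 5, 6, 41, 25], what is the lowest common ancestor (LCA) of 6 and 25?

Tree insertion order: [43, 5, 6, 41, 25]
Tree (level-order array): [43, 5, None, None, 6, None, 41, 25]
In a BST, the LCA of p=6, q=25 is the first node v on the
root-to-leaf path with p <= v <= q (go left if both < v, right if both > v).
Walk from root:
  at 43: both 6 and 25 < 43, go left
  at 5: both 6 and 25 > 5, go right
  at 6: 6 <= 6 <= 25, this is the LCA
LCA = 6


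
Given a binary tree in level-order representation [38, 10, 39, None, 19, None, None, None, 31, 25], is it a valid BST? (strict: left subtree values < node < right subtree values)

Level-order array: [38, 10, 39, None, 19, None, None, None, 31, 25]
Validate using subtree bounds (lo, hi): at each node, require lo < value < hi,
then recurse left with hi=value and right with lo=value.
Preorder trace (stopping at first violation):
  at node 38 with bounds (-inf, +inf): OK
  at node 10 with bounds (-inf, 38): OK
  at node 19 with bounds (10, 38): OK
  at node 31 with bounds (19, 38): OK
  at node 25 with bounds (19, 31): OK
  at node 39 with bounds (38, +inf): OK
No violation found at any node.
Result: Valid BST


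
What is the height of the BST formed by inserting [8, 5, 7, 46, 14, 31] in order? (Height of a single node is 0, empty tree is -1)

Insertion order: [8, 5, 7, 46, 14, 31]
Tree (level-order array): [8, 5, 46, None, 7, 14, None, None, None, None, 31]
Compute height bottom-up (empty subtree = -1):
  height(7) = 1 + max(-1, -1) = 0
  height(5) = 1 + max(-1, 0) = 1
  height(31) = 1 + max(-1, -1) = 0
  height(14) = 1 + max(-1, 0) = 1
  height(46) = 1 + max(1, -1) = 2
  height(8) = 1 + max(1, 2) = 3
Height = 3


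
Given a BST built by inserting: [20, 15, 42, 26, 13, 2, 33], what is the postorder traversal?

Tree insertion order: [20, 15, 42, 26, 13, 2, 33]
Tree (level-order array): [20, 15, 42, 13, None, 26, None, 2, None, None, 33]
Postorder traversal: [2, 13, 15, 33, 26, 42, 20]


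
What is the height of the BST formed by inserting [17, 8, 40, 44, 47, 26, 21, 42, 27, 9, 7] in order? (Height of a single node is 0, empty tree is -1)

Insertion order: [17, 8, 40, 44, 47, 26, 21, 42, 27, 9, 7]
Tree (level-order array): [17, 8, 40, 7, 9, 26, 44, None, None, None, None, 21, 27, 42, 47]
Compute height bottom-up (empty subtree = -1):
  height(7) = 1 + max(-1, -1) = 0
  height(9) = 1 + max(-1, -1) = 0
  height(8) = 1 + max(0, 0) = 1
  height(21) = 1 + max(-1, -1) = 0
  height(27) = 1 + max(-1, -1) = 0
  height(26) = 1 + max(0, 0) = 1
  height(42) = 1 + max(-1, -1) = 0
  height(47) = 1 + max(-1, -1) = 0
  height(44) = 1 + max(0, 0) = 1
  height(40) = 1 + max(1, 1) = 2
  height(17) = 1 + max(1, 2) = 3
Height = 3


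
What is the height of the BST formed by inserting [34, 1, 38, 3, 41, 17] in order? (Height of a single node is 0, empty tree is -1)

Insertion order: [34, 1, 38, 3, 41, 17]
Tree (level-order array): [34, 1, 38, None, 3, None, 41, None, 17]
Compute height bottom-up (empty subtree = -1):
  height(17) = 1 + max(-1, -1) = 0
  height(3) = 1 + max(-1, 0) = 1
  height(1) = 1 + max(-1, 1) = 2
  height(41) = 1 + max(-1, -1) = 0
  height(38) = 1 + max(-1, 0) = 1
  height(34) = 1 + max(2, 1) = 3
Height = 3


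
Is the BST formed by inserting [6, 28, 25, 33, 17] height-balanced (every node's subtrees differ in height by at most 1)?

Tree (level-order array): [6, None, 28, 25, 33, 17]
Definition: a tree is height-balanced if, at every node, |h(left) - h(right)| <= 1 (empty subtree has height -1).
Bottom-up per-node check:
  node 17: h_left=-1, h_right=-1, diff=0 [OK], height=0
  node 25: h_left=0, h_right=-1, diff=1 [OK], height=1
  node 33: h_left=-1, h_right=-1, diff=0 [OK], height=0
  node 28: h_left=1, h_right=0, diff=1 [OK], height=2
  node 6: h_left=-1, h_right=2, diff=3 [FAIL (|-1-2|=3 > 1)], height=3
Node 6 violates the condition: |-1 - 2| = 3 > 1.
Result: Not balanced


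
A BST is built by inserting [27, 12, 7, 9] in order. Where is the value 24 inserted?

Starting tree (level order): [27, 12, None, 7, None, None, 9]
Insertion path: 27 -> 12
Result: insert 24 as right child of 12
Final tree (level order): [27, 12, None, 7, 24, None, 9]


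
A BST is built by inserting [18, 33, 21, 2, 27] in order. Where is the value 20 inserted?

Starting tree (level order): [18, 2, 33, None, None, 21, None, None, 27]
Insertion path: 18 -> 33 -> 21
Result: insert 20 as left child of 21
Final tree (level order): [18, 2, 33, None, None, 21, None, 20, 27]


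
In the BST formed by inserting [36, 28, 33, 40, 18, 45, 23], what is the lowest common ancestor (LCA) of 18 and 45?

Tree insertion order: [36, 28, 33, 40, 18, 45, 23]
Tree (level-order array): [36, 28, 40, 18, 33, None, 45, None, 23]
In a BST, the LCA of p=18, q=45 is the first node v on the
root-to-leaf path with p <= v <= q (go left if both < v, right if both > v).
Walk from root:
  at 36: 18 <= 36 <= 45, this is the LCA
LCA = 36


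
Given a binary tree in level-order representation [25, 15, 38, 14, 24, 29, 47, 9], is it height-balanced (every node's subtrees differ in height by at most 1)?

Tree (level-order array): [25, 15, 38, 14, 24, 29, 47, 9]
Definition: a tree is height-balanced if, at every node, |h(left) - h(right)| <= 1 (empty subtree has height -1).
Bottom-up per-node check:
  node 9: h_left=-1, h_right=-1, diff=0 [OK], height=0
  node 14: h_left=0, h_right=-1, diff=1 [OK], height=1
  node 24: h_left=-1, h_right=-1, diff=0 [OK], height=0
  node 15: h_left=1, h_right=0, diff=1 [OK], height=2
  node 29: h_left=-1, h_right=-1, diff=0 [OK], height=0
  node 47: h_left=-1, h_right=-1, diff=0 [OK], height=0
  node 38: h_left=0, h_right=0, diff=0 [OK], height=1
  node 25: h_left=2, h_right=1, diff=1 [OK], height=3
All nodes satisfy the balance condition.
Result: Balanced


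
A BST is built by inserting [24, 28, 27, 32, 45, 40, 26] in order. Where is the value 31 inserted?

Starting tree (level order): [24, None, 28, 27, 32, 26, None, None, 45, None, None, 40]
Insertion path: 24 -> 28 -> 32
Result: insert 31 as left child of 32
Final tree (level order): [24, None, 28, 27, 32, 26, None, 31, 45, None, None, None, None, 40]


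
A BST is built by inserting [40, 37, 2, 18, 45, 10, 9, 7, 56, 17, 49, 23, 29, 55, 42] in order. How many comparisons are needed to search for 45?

Search path for 45: 40 -> 45
Found: True
Comparisons: 2


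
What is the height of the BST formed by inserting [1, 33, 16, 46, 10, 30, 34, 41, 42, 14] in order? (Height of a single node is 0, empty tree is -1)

Insertion order: [1, 33, 16, 46, 10, 30, 34, 41, 42, 14]
Tree (level-order array): [1, None, 33, 16, 46, 10, 30, 34, None, None, 14, None, None, None, 41, None, None, None, 42]
Compute height bottom-up (empty subtree = -1):
  height(14) = 1 + max(-1, -1) = 0
  height(10) = 1 + max(-1, 0) = 1
  height(30) = 1 + max(-1, -1) = 0
  height(16) = 1 + max(1, 0) = 2
  height(42) = 1 + max(-1, -1) = 0
  height(41) = 1 + max(-1, 0) = 1
  height(34) = 1 + max(-1, 1) = 2
  height(46) = 1 + max(2, -1) = 3
  height(33) = 1 + max(2, 3) = 4
  height(1) = 1 + max(-1, 4) = 5
Height = 5


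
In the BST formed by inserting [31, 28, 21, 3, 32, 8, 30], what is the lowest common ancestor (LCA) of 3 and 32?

Tree insertion order: [31, 28, 21, 3, 32, 8, 30]
Tree (level-order array): [31, 28, 32, 21, 30, None, None, 3, None, None, None, None, 8]
In a BST, the LCA of p=3, q=32 is the first node v on the
root-to-leaf path with p <= v <= q (go left if both < v, right if both > v).
Walk from root:
  at 31: 3 <= 31 <= 32, this is the LCA
LCA = 31


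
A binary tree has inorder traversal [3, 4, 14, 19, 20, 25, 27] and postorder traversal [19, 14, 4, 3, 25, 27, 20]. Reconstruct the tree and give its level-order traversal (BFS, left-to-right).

Inorder:   [3, 4, 14, 19, 20, 25, 27]
Postorder: [19, 14, 4, 3, 25, 27, 20]
Algorithm: postorder visits root last, so walk postorder right-to-left;
each value is the root of the current inorder slice — split it at that
value, recurse on the right subtree first, then the left.
Recursive splits:
  root=20; inorder splits into left=[3, 4, 14, 19], right=[25, 27]
  root=27; inorder splits into left=[25], right=[]
  root=25; inorder splits into left=[], right=[]
  root=3; inorder splits into left=[], right=[4, 14, 19]
  root=4; inorder splits into left=[], right=[14, 19]
  root=14; inorder splits into left=[], right=[19]
  root=19; inorder splits into left=[], right=[]
Reconstructed level-order: [20, 3, 27, 4, 25, 14, 19]


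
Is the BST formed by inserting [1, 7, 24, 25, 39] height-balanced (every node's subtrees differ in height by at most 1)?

Tree (level-order array): [1, None, 7, None, 24, None, 25, None, 39]
Definition: a tree is height-balanced if, at every node, |h(left) - h(right)| <= 1 (empty subtree has height -1).
Bottom-up per-node check:
  node 39: h_left=-1, h_right=-1, diff=0 [OK], height=0
  node 25: h_left=-1, h_right=0, diff=1 [OK], height=1
  node 24: h_left=-1, h_right=1, diff=2 [FAIL (|-1-1|=2 > 1)], height=2
  node 7: h_left=-1, h_right=2, diff=3 [FAIL (|-1-2|=3 > 1)], height=3
  node 1: h_left=-1, h_right=3, diff=4 [FAIL (|-1-3|=4 > 1)], height=4
Node 24 violates the condition: |-1 - 1| = 2 > 1.
Result: Not balanced


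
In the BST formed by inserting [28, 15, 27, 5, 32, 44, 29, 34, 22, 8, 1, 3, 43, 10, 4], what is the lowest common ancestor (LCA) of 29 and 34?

Tree insertion order: [28, 15, 27, 5, 32, 44, 29, 34, 22, 8, 1, 3, 43, 10, 4]
Tree (level-order array): [28, 15, 32, 5, 27, 29, 44, 1, 8, 22, None, None, None, 34, None, None, 3, None, 10, None, None, None, 43, None, 4]
In a BST, the LCA of p=29, q=34 is the first node v on the
root-to-leaf path with p <= v <= q (go left if both < v, right if both > v).
Walk from root:
  at 28: both 29 and 34 > 28, go right
  at 32: 29 <= 32 <= 34, this is the LCA
LCA = 32


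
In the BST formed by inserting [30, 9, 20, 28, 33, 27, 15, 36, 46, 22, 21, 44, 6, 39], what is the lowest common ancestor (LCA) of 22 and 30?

Tree insertion order: [30, 9, 20, 28, 33, 27, 15, 36, 46, 22, 21, 44, 6, 39]
Tree (level-order array): [30, 9, 33, 6, 20, None, 36, None, None, 15, 28, None, 46, None, None, 27, None, 44, None, 22, None, 39, None, 21]
In a BST, the LCA of p=22, q=30 is the first node v on the
root-to-leaf path with p <= v <= q (go left if both < v, right if both > v).
Walk from root:
  at 30: 22 <= 30 <= 30, this is the LCA
LCA = 30


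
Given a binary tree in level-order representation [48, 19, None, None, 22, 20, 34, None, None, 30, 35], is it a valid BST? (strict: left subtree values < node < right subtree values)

Level-order array: [48, 19, None, None, 22, 20, 34, None, None, 30, 35]
Validate using subtree bounds (lo, hi): at each node, require lo < value < hi,
then recurse left with hi=value and right with lo=value.
Preorder trace (stopping at first violation):
  at node 48 with bounds (-inf, +inf): OK
  at node 19 with bounds (-inf, 48): OK
  at node 22 with bounds (19, 48): OK
  at node 20 with bounds (19, 22): OK
  at node 34 with bounds (22, 48): OK
  at node 30 with bounds (22, 34): OK
  at node 35 with bounds (34, 48): OK
No violation found at any node.
Result: Valid BST


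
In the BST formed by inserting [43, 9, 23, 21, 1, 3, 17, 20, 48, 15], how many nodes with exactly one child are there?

Tree built from: [43, 9, 23, 21, 1, 3, 17, 20, 48, 15]
Tree (level-order array): [43, 9, 48, 1, 23, None, None, None, 3, 21, None, None, None, 17, None, 15, 20]
Rule: These are nodes with exactly 1 non-null child.
Per-node child counts:
  node 43: 2 child(ren)
  node 9: 2 child(ren)
  node 1: 1 child(ren)
  node 3: 0 child(ren)
  node 23: 1 child(ren)
  node 21: 1 child(ren)
  node 17: 2 child(ren)
  node 15: 0 child(ren)
  node 20: 0 child(ren)
  node 48: 0 child(ren)
Matching nodes: [1, 23, 21]
Count of nodes with exactly one child: 3


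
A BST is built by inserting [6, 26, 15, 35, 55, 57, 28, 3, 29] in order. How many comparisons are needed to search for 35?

Search path for 35: 6 -> 26 -> 35
Found: True
Comparisons: 3


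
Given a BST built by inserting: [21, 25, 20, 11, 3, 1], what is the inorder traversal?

Tree insertion order: [21, 25, 20, 11, 3, 1]
Tree (level-order array): [21, 20, 25, 11, None, None, None, 3, None, 1]
Inorder traversal: [1, 3, 11, 20, 21, 25]


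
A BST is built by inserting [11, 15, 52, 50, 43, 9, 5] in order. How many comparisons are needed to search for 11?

Search path for 11: 11
Found: True
Comparisons: 1


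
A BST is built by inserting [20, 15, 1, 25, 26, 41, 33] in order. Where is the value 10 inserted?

Starting tree (level order): [20, 15, 25, 1, None, None, 26, None, None, None, 41, 33]
Insertion path: 20 -> 15 -> 1
Result: insert 10 as right child of 1
Final tree (level order): [20, 15, 25, 1, None, None, 26, None, 10, None, 41, None, None, 33]


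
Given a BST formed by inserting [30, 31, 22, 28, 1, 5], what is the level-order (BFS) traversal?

Tree insertion order: [30, 31, 22, 28, 1, 5]
Tree (level-order array): [30, 22, 31, 1, 28, None, None, None, 5]
BFS from the root, enqueuing left then right child of each popped node:
  queue [30] -> pop 30, enqueue [22, 31], visited so far: [30]
  queue [22, 31] -> pop 22, enqueue [1, 28], visited so far: [30, 22]
  queue [31, 1, 28] -> pop 31, enqueue [none], visited so far: [30, 22, 31]
  queue [1, 28] -> pop 1, enqueue [5], visited so far: [30, 22, 31, 1]
  queue [28, 5] -> pop 28, enqueue [none], visited so far: [30, 22, 31, 1, 28]
  queue [5] -> pop 5, enqueue [none], visited so far: [30, 22, 31, 1, 28, 5]
Result: [30, 22, 31, 1, 28, 5]


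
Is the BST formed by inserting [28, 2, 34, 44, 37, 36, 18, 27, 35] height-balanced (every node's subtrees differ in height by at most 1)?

Tree (level-order array): [28, 2, 34, None, 18, None, 44, None, 27, 37, None, None, None, 36, None, 35]
Definition: a tree is height-balanced if, at every node, |h(left) - h(right)| <= 1 (empty subtree has height -1).
Bottom-up per-node check:
  node 27: h_left=-1, h_right=-1, diff=0 [OK], height=0
  node 18: h_left=-1, h_right=0, diff=1 [OK], height=1
  node 2: h_left=-1, h_right=1, diff=2 [FAIL (|-1-1|=2 > 1)], height=2
  node 35: h_left=-1, h_right=-1, diff=0 [OK], height=0
  node 36: h_left=0, h_right=-1, diff=1 [OK], height=1
  node 37: h_left=1, h_right=-1, diff=2 [FAIL (|1--1|=2 > 1)], height=2
  node 44: h_left=2, h_right=-1, diff=3 [FAIL (|2--1|=3 > 1)], height=3
  node 34: h_left=-1, h_right=3, diff=4 [FAIL (|-1-3|=4 > 1)], height=4
  node 28: h_left=2, h_right=4, diff=2 [FAIL (|2-4|=2 > 1)], height=5
Node 2 violates the condition: |-1 - 1| = 2 > 1.
Result: Not balanced


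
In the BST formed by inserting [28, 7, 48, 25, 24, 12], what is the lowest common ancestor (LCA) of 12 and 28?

Tree insertion order: [28, 7, 48, 25, 24, 12]
Tree (level-order array): [28, 7, 48, None, 25, None, None, 24, None, 12]
In a BST, the LCA of p=12, q=28 is the first node v on the
root-to-leaf path with p <= v <= q (go left if both < v, right if both > v).
Walk from root:
  at 28: 12 <= 28 <= 28, this is the LCA
LCA = 28


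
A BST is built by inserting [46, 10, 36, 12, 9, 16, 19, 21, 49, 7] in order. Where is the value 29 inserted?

Starting tree (level order): [46, 10, 49, 9, 36, None, None, 7, None, 12, None, None, None, None, 16, None, 19, None, 21]
Insertion path: 46 -> 10 -> 36 -> 12 -> 16 -> 19 -> 21
Result: insert 29 as right child of 21
Final tree (level order): [46, 10, 49, 9, 36, None, None, 7, None, 12, None, None, None, None, 16, None, 19, None, 21, None, 29]


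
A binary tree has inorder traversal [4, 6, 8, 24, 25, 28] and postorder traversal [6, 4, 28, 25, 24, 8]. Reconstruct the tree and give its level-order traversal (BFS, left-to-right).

Inorder:   [4, 6, 8, 24, 25, 28]
Postorder: [6, 4, 28, 25, 24, 8]
Algorithm: postorder visits root last, so walk postorder right-to-left;
each value is the root of the current inorder slice — split it at that
value, recurse on the right subtree first, then the left.
Recursive splits:
  root=8; inorder splits into left=[4, 6], right=[24, 25, 28]
  root=24; inorder splits into left=[], right=[25, 28]
  root=25; inorder splits into left=[], right=[28]
  root=28; inorder splits into left=[], right=[]
  root=4; inorder splits into left=[], right=[6]
  root=6; inorder splits into left=[], right=[]
Reconstructed level-order: [8, 4, 24, 6, 25, 28]


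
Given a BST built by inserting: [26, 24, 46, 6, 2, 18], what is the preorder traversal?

Tree insertion order: [26, 24, 46, 6, 2, 18]
Tree (level-order array): [26, 24, 46, 6, None, None, None, 2, 18]
Preorder traversal: [26, 24, 6, 2, 18, 46]


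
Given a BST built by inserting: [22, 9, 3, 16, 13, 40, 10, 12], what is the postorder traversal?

Tree insertion order: [22, 9, 3, 16, 13, 40, 10, 12]
Tree (level-order array): [22, 9, 40, 3, 16, None, None, None, None, 13, None, 10, None, None, 12]
Postorder traversal: [3, 12, 10, 13, 16, 9, 40, 22]


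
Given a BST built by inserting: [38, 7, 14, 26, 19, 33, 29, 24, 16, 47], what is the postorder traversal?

Tree insertion order: [38, 7, 14, 26, 19, 33, 29, 24, 16, 47]
Tree (level-order array): [38, 7, 47, None, 14, None, None, None, 26, 19, 33, 16, 24, 29]
Postorder traversal: [16, 24, 19, 29, 33, 26, 14, 7, 47, 38]


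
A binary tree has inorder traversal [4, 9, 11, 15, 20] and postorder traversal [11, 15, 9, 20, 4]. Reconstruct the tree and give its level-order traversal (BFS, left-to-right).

Inorder:   [4, 9, 11, 15, 20]
Postorder: [11, 15, 9, 20, 4]
Algorithm: postorder visits root last, so walk postorder right-to-left;
each value is the root of the current inorder slice — split it at that
value, recurse on the right subtree first, then the left.
Recursive splits:
  root=4; inorder splits into left=[], right=[9, 11, 15, 20]
  root=20; inorder splits into left=[9, 11, 15], right=[]
  root=9; inorder splits into left=[], right=[11, 15]
  root=15; inorder splits into left=[11], right=[]
  root=11; inorder splits into left=[], right=[]
Reconstructed level-order: [4, 20, 9, 15, 11]


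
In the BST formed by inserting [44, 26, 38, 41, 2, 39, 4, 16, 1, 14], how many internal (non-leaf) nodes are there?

Tree built from: [44, 26, 38, 41, 2, 39, 4, 16, 1, 14]
Tree (level-order array): [44, 26, None, 2, 38, 1, 4, None, 41, None, None, None, 16, 39, None, 14]
Rule: An internal node has at least one child.
Per-node child counts:
  node 44: 1 child(ren)
  node 26: 2 child(ren)
  node 2: 2 child(ren)
  node 1: 0 child(ren)
  node 4: 1 child(ren)
  node 16: 1 child(ren)
  node 14: 0 child(ren)
  node 38: 1 child(ren)
  node 41: 1 child(ren)
  node 39: 0 child(ren)
Matching nodes: [44, 26, 2, 4, 16, 38, 41]
Count of internal (non-leaf) nodes: 7


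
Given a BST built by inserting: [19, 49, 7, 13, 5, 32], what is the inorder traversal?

Tree insertion order: [19, 49, 7, 13, 5, 32]
Tree (level-order array): [19, 7, 49, 5, 13, 32]
Inorder traversal: [5, 7, 13, 19, 32, 49]


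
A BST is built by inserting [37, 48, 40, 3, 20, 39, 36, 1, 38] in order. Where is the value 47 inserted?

Starting tree (level order): [37, 3, 48, 1, 20, 40, None, None, None, None, 36, 39, None, None, None, 38]
Insertion path: 37 -> 48 -> 40
Result: insert 47 as right child of 40
Final tree (level order): [37, 3, 48, 1, 20, 40, None, None, None, None, 36, 39, 47, None, None, 38]


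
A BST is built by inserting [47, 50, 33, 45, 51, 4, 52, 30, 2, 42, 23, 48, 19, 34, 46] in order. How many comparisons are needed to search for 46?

Search path for 46: 47 -> 33 -> 45 -> 46
Found: True
Comparisons: 4


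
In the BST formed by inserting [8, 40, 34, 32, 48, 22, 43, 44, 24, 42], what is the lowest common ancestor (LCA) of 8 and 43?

Tree insertion order: [8, 40, 34, 32, 48, 22, 43, 44, 24, 42]
Tree (level-order array): [8, None, 40, 34, 48, 32, None, 43, None, 22, None, 42, 44, None, 24]
In a BST, the LCA of p=8, q=43 is the first node v on the
root-to-leaf path with p <= v <= q (go left if both < v, right if both > v).
Walk from root:
  at 8: 8 <= 8 <= 43, this is the LCA
LCA = 8


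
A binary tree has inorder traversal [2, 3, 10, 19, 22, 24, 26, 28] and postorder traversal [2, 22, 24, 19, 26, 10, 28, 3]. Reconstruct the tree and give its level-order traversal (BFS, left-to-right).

Inorder:   [2, 3, 10, 19, 22, 24, 26, 28]
Postorder: [2, 22, 24, 19, 26, 10, 28, 3]
Algorithm: postorder visits root last, so walk postorder right-to-left;
each value is the root of the current inorder slice — split it at that
value, recurse on the right subtree first, then the left.
Recursive splits:
  root=3; inorder splits into left=[2], right=[10, 19, 22, 24, 26, 28]
  root=28; inorder splits into left=[10, 19, 22, 24, 26], right=[]
  root=10; inorder splits into left=[], right=[19, 22, 24, 26]
  root=26; inorder splits into left=[19, 22, 24], right=[]
  root=19; inorder splits into left=[], right=[22, 24]
  root=24; inorder splits into left=[22], right=[]
  root=22; inorder splits into left=[], right=[]
  root=2; inorder splits into left=[], right=[]
Reconstructed level-order: [3, 2, 28, 10, 26, 19, 24, 22]


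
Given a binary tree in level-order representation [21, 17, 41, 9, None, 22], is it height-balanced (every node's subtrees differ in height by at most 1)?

Tree (level-order array): [21, 17, 41, 9, None, 22]
Definition: a tree is height-balanced if, at every node, |h(left) - h(right)| <= 1 (empty subtree has height -1).
Bottom-up per-node check:
  node 9: h_left=-1, h_right=-1, diff=0 [OK], height=0
  node 17: h_left=0, h_right=-1, diff=1 [OK], height=1
  node 22: h_left=-1, h_right=-1, diff=0 [OK], height=0
  node 41: h_left=0, h_right=-1, diff=1 [OK], height=1
  node 21: h_left=1, h_right=1, diff=0 [OK], height=2
All nodes satisfy the balance condition.
Result: Balanced


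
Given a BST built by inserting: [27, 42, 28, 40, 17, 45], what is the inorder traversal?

Tree insertion order: [27, 42, 28, 40, 17, 45]
Tree (level-order array): [27, 17, 42, None, None, 28, 45, None, 40]
Inorder traversal: [17, 27, 28, 40, 42, 45]


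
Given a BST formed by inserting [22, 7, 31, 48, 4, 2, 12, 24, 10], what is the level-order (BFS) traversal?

Tree insertion order: [22, 7, 31, 48, 4, 2, 12, 24, 10]
Tree (level-order array): [22, 7, 31, 4, 12, 24, 48, 2, None, 10]
BFS from the root, enqueuing left then right child of each popped node:
  queue [22] -> pop 22, enqueue [7, 31], visited so far: [22]
  queue [7, 31] -> pop 7, enqueue [4, 12], visited so far: [22, 7]
  queue [31, 4, 12] -> pop 31, enqueue [24, 48], visited so far: [22, 7, 31]
  queue [4, 12, 24, 48] -> pop 4, enqueue [2], visited so far: [22, 7, 31, 4]
  queue [12, 24, 48, 2] -> pop 12, enqueue [10], visited so far: [22, 7, 31, 4, 12]
  queue [24, 48, 2, 10] -> pop 24, enqueue [none], visited so far: [22, 7, 31, 4, 12, 24]
  queue [48, 2, 10] -> pop 48, enqueue [none], visited so far: [22, 7, 31, 4, 12, 24, 48]
  queue [2, 10] -> pop 2, enqueue [none], visited so far: [22, 7, 31, 4, 12, 24, 48, 2]
  queue [10] -> pop 10, enqueue [none], visited so far: [22, 7, 31, 4, 12, 24, 48, 2, 10]
Result: [22, 7, 31, 4, 12, 24, 48, 2, 10]


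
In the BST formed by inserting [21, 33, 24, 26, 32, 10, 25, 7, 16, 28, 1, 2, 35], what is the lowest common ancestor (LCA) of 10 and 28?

Tree insertion order: [21, 33, 24, 26, 32, 10, 25, 7, 16, 28, 1, 2, 35]
Tree (level-order array): [21, 10, 33, 7, 16, 24, 35, 1, None, None, None, None, 26, None, None, None, 2, 25, 32, None, None, None, None, 28]
In a BST, the LCA of p=10, q=28 is the first node v on the
root-to-leaf path with p <= v <= q (go left if both < v, right if both > v).
Walk from root:
  at 21: 10 <= 21 <= 28, this is the LCA
LCA = 21


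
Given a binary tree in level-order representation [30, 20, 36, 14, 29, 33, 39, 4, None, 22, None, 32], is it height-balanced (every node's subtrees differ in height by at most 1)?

Tree (level-order array): [30, 20, 36, 14, 29, 33, 39, 4, None, 22, None, 32]
Definition: a tree is height-balanced if, at every node, |h(left) - h(right)| <= 1 (empty subtree has height -1).
Bottom-up per-node check:
  node 4: h_left=-1, h_right=-1, diff=0 [OK], height=0
  node 14: h_left=0, h_right=-1, diff=1 [OK], height=1
  node 22: h_left=-1, h_right=-1, diff=0 [OK], height=0
  node 29: h_left=0, h_right=-1, diff=1 [OK], height=1
  node 20: h_left=1, h_right=1, diff=0 [OK], height=2
  node 32: h_left=-1, h_right=-1, diff=0 [OK], height=0
  node 33: h_left=0, h_right=-1, diff=1 [OK], height=1
  node 39: h_left=-1, h_right=-1, diff=0 [OK], height=0
  node 36: h_left=1, h_right=0, diff=1 [OK], height=2
  node 30: h_left=2, h_right=2, diff=0 [OK], height=3
All nodes satisfy the balance condition.
Result: Balanced


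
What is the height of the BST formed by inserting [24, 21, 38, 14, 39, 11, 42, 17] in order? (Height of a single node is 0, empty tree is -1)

Insertion order: [24, 21, 38, 14, 39, 11, 42, 17]
Tree (level-order array): [24, 21, 38, 14, None, None, 39, 11, 17, None, 42]
Compute height bottom-up (empty subtree = -1):
  height(11) = 1 + max(-1, -1) = 0
  height(17) = 1 + max(-1, -1) = 0
  height(14) = 1 + max(0, 0) = 1
  height(21) = 1 + max(1, -1) = 2
  height(42) = 1 + max(-1, -1) = 0
  height(39) = 1 + max(-1, 0) = 1
  height(38) = 1 + max(-1, 1) = 2
  height(24) = 1 + max(2, 2) = 3
Height = 3


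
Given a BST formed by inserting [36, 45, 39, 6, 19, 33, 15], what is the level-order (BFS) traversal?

Tree insertion order: [36, 45, 39, 6, 19, 33, 15]
Tree (level-order array): [36, 6, 45, None, 19, 39, None, 15, 33]
BFS from the root, enqueuing left then right child of each popped node:
  queue [36] -> pop 36, enqueue [6, 45], visited so far: [36]
  queue [6, 45] -> pop 6, enqueue [19], visited so far: [36, 6]
  queue [45, 19] -> pop 45, enqueue [39], visited so far: [36, 6, 45]
  queue [19, 39] -> pop 19, enqueue [15, 33], visited so far: [36, 6, 45, 19]
  queue [39, 15, 33] -> pop 39, enqueue [none], visited so far: [36, 6, 45, 19, 39]
  queue [15, 33] -> pop 15, enqueue [none], visited so far: [36, 6, 45, 19, 39, 15]
  queue [33] -> pop 33, enqueue [none], visited so far: [36, 6, 45, 19, 39, 15, 33]
Result: [36, 6, 45, 19, 39, 15, 33]


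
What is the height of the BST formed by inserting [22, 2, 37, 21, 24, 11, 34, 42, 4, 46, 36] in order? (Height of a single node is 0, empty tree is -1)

Insertion order: [22, 2, 37, 21, 24, 11, 34, 42, 4, 46, 36]
Tree (level-order array): [22, 2, 37, None, 21, 24, 42, 11, None, None, 34, None, 46, 4, None, None, 36]
Compute height bottom-up (empty subtree = -1):
  height(4) = 1 + max(-1, -1) = 0
  height(11) = 1 + max(0, -1) = 1
  height(21) = 1 + max(1, -1) = 2
  height(2) = 1 + max(-1, 2) = 3
  height(36) = 1 + max(-1, -1) = 0
  height(34) = 1 + max(-1, 0) = 1
  height(24) = 1 + max(-1, 1) = 2
  height(46) = 1 + max(-1, -1) = 0
  height(42) = 1 + max(-1, 0) = 1
  height(37) = 1 + max(2, 1) = 3
  height(22) = 1 + max(3, 3) = 4
Height = 4


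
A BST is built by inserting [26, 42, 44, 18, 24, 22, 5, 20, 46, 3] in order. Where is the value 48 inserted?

Starting tree (level order): [26, 18, 42, 5, 24, None, 44, 3, None, 22, None, None, 46, None, None, 20]
Insertion path: 26 -> 42 -> 44 -> 46
Result: insert 48 as right child of 46
Final tree (level order): [26, 18, 42, 5, 24, None, 44, 3, None, 22, None, None, 46, None, None, 20, None, None, 48]


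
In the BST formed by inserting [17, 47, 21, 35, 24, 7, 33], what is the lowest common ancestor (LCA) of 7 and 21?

Tree insertion order: [17, 47, 21, 35, 24, 7, 33]
Tree (level-order array): [17, 7, 47, None, None, 21, None, None, 35, 24, None, None, 33]
In a BST, the LCA of p=7, q=21 is the first node v on the
root-to-leaf path with p <= v <= q (go left if both < v, right if both > v).
Walk from root:
  at 17: 7 <= 17 <= 21, this is the LCA
LCA = 17


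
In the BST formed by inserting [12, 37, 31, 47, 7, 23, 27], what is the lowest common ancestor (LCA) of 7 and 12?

Tree insertion order: [12, 37, 31, 47, 7, 23, 27]
Tree (level-order array): [12, 7, 37, None, None, 31, 47, 23, None, None, None, None, 27]
In a BST, the LCA of p=7, q=12 is the first node v on the
root-to-leaf path with p <= v <= q (go left if both < v, right if both > v).
Walk from root:
  at 12: 7 <= 12 <= 12, this is the LCA
LCA = 12


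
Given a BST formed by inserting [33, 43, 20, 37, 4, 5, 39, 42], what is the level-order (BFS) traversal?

Tree insertion order: [33, 43, 20, 37, 4, 5, 39, 42]
Tree (level-order array): [33, 20, 43, 4, None, 37, None, None, 5, None, 39, None, None, None, 42]
BFS from the root, enqueuing left then right child of each popped node:
  queue [33] -> pop 33, enqueue [20, 43], visited so far: [33]
  queue [20, 43] -> pop 20, enqueue [4], visited so far: [33, 20]
  queue [43, 4] -> pop 43, enqueue [37], visited so far: [33, 20, 43]
  queue [4, 37] -> pop 4, enqueue [5], visited so far: [33, 20, 43, 4]
  queue [37, 5] -> pop 37, enqueue [39], visited so far: [33, 20, 43, 4, 37]
  queue [5, 39] -> pop 5, enqueue [none], visited so far: [33, 20, 43, 4, 37, 5]
  queue [39] -> pop 39, enqueue [42], visited so far: [33, 20, 43, 4, 37, 5, 39]
  queue [42] -> pop 42, enqueue [none], visited so far: [33, 20, 43, 4, 37, 5, 39, 42]
Result: [33, 20, 43, 4, 37, 5, 39, 42]


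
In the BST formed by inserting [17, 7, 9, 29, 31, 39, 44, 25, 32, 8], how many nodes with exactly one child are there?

Tree built from: [17, 7, 9, 29, 31, 39, 44, 25, 32, 8]
Tree (level-order array): [17, 7, 29, None, 9, 25, 31, 8, None, None, None, None, 39, None, None, 32, 44]
Rule: These are nodes with exactly 1 non-null child.
Per-node child counts:
  node 17: 2 child(ren)
  node 7: 1 child(ren)
  node 9: 1 child(ren)
  node 8: 0 child(ren)
  node 29: 2 child(ren)
  node 25: 0 child(ren)
  node 31: 1 child(ren)
  node 39: 2 child(ren)
  node 32: 0 child(ren)
  node 44: 0 child(ren)
Matching nodes: [7, 9, 31]
Count of nodes with exactly one child: 3


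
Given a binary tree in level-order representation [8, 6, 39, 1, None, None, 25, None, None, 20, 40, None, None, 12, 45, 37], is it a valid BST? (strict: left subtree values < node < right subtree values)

Level-order array: [8, 6, 39, 1, None, None, 25, None, None, 20, 40, None, None, 12, 45, 37]
Validate using subtree bounds (lo, hi): at each node, require lo < value < hi,
then recurse left with hi=value and right with lo=value.
Preorder trace (stopping at first violation):
  at node 8 with bounds (-inf, +inf): OK
  at node 6 with bounds (-inf, 8): OK
  at node 1 with bounds (-inf, 6): OK
  at node 39 with bounds (8, +inf): OK
  at node 25 with bounds (39, +inf): VIOLATION
Node 25 violates its bound: not (39 < 25 < +inf).
Result: Not a valid BST


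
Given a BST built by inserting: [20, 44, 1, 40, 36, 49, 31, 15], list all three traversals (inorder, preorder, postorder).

Tree insertion order: [20, 44, 1, 40, 36, 49, 31, 15]
Tree (level-order array): [20, 1, 44, None, 15, 40, 49, None, None, 36, None, None, None, 31]
Inorder (L, root, R): [1, 15, 20, 31, 36, 40, 44, 49]
Preorder (root, L, R): [20, 1, 15, 44, 40, 36, 31, 49]
Postorder (L, R, root): [15, 1, 31, 36, 40, 49, 44, 20]


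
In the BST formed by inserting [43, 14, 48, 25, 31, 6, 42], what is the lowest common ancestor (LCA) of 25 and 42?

Tree insertion order: [43, 14, 48, 25, 31, 6, 42]
Tree (level-order array): [43, 14, 48, 6, 25, None, None, None, None, None, 31, None, 42]
In a BST, the LCA of p=25, q=42 is the first node v on the
root-to-leaf path with p <= v <= q (go left if both < v, right if both > v).
Walk from root:
  at 43: both 25 and 42 < 43, go left
  at 14: both 25 and 42 > 14, go right
  at 25: 25 <= 25 <= 42, this is the LCA
LCA = 25


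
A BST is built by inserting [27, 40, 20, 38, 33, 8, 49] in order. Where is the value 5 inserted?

Starting tree (level order): [27, 20, 40, 8, None, 38, 49, None, None, 33]
Insertion path: 27 -> 20 -> 8
Result: insert 5 as left child of 8
Final tree (level order): [27, 20, 40, 8, None, 38, 49, 5, None, 33]


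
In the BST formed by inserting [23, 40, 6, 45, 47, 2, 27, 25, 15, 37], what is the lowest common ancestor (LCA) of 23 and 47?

Tree insertion order: [23, 40, 6, 45, 47, 2, 27, 25, 15, 37]
Tree (level-order array): [23, 6, 40, 2, 15, 27, 45, None, None, None, None, 25, 37, None, 47]
In a BST, the LCA of p=23, q=47 is the first node v on the
root-to-leaf path with p <= v <= q (go left if both < v, right if both > v).
Walk from root:
  at 23: 23 <= 23 <= 47, this is the LCA
LCA = 23


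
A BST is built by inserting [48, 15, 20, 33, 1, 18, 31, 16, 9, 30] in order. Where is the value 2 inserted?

Starting tree (level order): [48, 15, None, 1, 20, None, 9, 18, 33, None, None, 16, None, 31, None, None, None, 30]
Insertion path: 48 -> 15 -> 1 -> 9
Result: insert 2 as left child of 9
Final tree (level order): [48, 15, None, 1, 20, None, 9, 18, 33, 2, None, 16, None, 31, None, None, None, None, None, 30]
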